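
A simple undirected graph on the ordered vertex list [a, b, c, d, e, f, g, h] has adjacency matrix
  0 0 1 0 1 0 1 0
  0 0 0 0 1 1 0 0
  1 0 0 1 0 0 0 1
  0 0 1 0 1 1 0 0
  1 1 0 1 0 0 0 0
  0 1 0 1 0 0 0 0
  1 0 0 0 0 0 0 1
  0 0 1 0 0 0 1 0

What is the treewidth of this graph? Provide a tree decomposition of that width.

Every bag has size at most 3, so the width is 3 − 1 = 2 and tw(G) ≤ 2. Since b–f–d–e–b is a cycle in G, G is not acyclic. Forests are exactly the graphs of treewidth ≤ 1, so tw(G) ≥ 2. The upper and lower bounds meet at 2, so that is the treewidth.

Treewidth 2.
One such decomposition:
Bags: B1 = {b, e, f}  B2 = {d, e, f}  B3 = {a, d, e}  B4 = {a, c, d}  B5 = {a, c, g}  B6 = {c, g, h}
Tree: B1–B2, B2–B3, B3–B4, B4–B5, B5–B6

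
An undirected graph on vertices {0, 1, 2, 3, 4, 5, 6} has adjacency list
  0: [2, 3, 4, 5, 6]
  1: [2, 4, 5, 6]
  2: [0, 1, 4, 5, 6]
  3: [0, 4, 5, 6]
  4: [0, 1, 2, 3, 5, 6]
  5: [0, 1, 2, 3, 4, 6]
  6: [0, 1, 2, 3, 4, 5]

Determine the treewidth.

A width-4 tree decomposition is:
Bags: B1 = {0, 2, 4, 5, 6}  B2 = {1, 2, 4, 5, 6}  B3 = {0, 3, 4, 5, 6}
Tree: B1–B2, B1–B3
The largest bag has 5 vertices, giving width 4; this decomposition certifies tw(G) ≤ 4. For the lower bound, the 5 vertices {0, 2, 4, 5, 6} are pairwise adjacent, and any tree decomposition puts a clique entirely inside one bag — forcing width ≥ 4. Combining the bounds, tw(G) = 4.

4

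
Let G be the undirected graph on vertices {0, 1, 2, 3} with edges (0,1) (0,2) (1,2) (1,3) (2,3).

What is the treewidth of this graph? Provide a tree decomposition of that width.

Treewidth 2.
One such decomposition:
Bags: B1 = {0, 1, 2}  B2 = {1, 2, 3}
Tree: B1–B2

The largest bag has 3 vertices, giving width 2; this decomposition certifies tw(G) ≤ 2. Conversely, {0, 1, 2} is a clique of size 3, and the vertices of any clique must share a bag in every tree decomposition; so some bag has ≥ 3 vertices and tw(G) ≥ 2. The upper and lower bounds meet at 2, so that is the treewidth.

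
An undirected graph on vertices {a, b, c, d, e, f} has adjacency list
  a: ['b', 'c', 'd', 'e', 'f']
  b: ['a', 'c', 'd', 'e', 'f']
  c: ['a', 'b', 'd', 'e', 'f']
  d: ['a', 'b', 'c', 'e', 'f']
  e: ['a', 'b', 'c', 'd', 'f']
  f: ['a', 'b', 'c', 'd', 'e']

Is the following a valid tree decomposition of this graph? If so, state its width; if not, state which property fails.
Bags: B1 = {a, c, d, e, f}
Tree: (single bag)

No — vertex b appears in no bag.

A tree decomposition must satisfy three properties: every vertex lies in some bag; for every edge, both endpoints lie together in some bag; and for every vertex, the bags containing it form a connected subtree. Here vertex b appears in no bag, so the decomposition is invalid.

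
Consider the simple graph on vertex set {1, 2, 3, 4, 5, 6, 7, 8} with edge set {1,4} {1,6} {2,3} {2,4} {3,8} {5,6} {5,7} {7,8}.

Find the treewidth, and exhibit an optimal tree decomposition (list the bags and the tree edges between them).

Each bag holds 3 vertices, so the decomposition has width 2, which upper-bounds the treewidth. For the lower bound, G contains the cycle 4–1–6–5–7–8–3–2–4, so G is not a forest; only forests have treewidth ≤ 1, hence tw(G) ≥ 2. Therefore the treewidth is 2.

Treewidth 2.
One optimal decomposition is:
Bags: B1 = {1, 4, 6}  B2 = {4, 5, 6}  B3 = {4, 5, 7}  B4 = {4, 7, 8}  B5 = {3, 4, 8}  B6 = {2, 3, 4}
Tree: B1–B2, B2–B3, B3–B4, B4–B5, B5–B6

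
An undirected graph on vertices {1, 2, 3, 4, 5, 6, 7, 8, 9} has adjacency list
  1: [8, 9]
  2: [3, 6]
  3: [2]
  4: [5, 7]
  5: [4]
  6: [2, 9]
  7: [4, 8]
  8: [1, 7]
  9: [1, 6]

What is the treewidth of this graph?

1

A width-1 tree decomposition is:
Bags: B1 = {2, 3}  B2 = {2, 6}  B3 = {6, 9}  B4 = {1, 9}  B5 = {1, 8}  B6 = {7, 8}  B7 = {4, 7}  B8 = {4, 5}
Tree: B1–B2, B2–B3, B3–B4, B4–B5, B5–B6, B6–B7, B7–B8
Each bag holds 2 vertices, so the decomposition has width 1, which upper-bounds the treewidth. Since G has at least one edge (e.g. 3–2), it is not an edgeless graph, so tw(G) ≥ 1. Hence tw(G) = 1 exactly.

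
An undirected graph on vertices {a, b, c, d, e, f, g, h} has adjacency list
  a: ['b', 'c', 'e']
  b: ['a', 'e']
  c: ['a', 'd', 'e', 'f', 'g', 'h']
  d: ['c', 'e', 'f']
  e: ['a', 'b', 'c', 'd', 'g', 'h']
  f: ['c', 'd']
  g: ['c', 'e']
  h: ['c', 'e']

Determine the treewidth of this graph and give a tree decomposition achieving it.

The largest bag has 3 vertices, giving width 2; this decomposition certifies tw(G) ≤ 2. For the lower bound, the 3 vertices {c, d, e} are pairwise adjacent, and any tree decomposition puts a clique entirely inside one bag — forcing width ≥ 2. The upper and lower bounds meet at 2, so that is the treewidth.

Treewidth 2.
One optimal decomposition is:
Bags: B1 = {c, d, e}  B2 = {a, c, e}  B3 = {c, e, g}  B4 = {a, b, e}  B5 = {c, d, f}  B6 = {c, e, h}
Tree: B1–B2, B1–B3, B2–B4, B1–B5, B3–B6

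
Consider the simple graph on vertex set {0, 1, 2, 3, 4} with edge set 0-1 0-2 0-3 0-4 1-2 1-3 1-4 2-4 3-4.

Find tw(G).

3

A width-3 tree decomposition is:
Bags: B1 = {0, 1, 2, 4}  B2 = {0, 1, 3, 4}
Tree: B1–B2
Each bag holds 4 vertices, so the decomposition has width 3, which upper-bounds the treewidth. For the lower bound, the 4 vertices {0, 1, 2, 4} are pairwise adjacent, and any tree decomposition puts a clique entirely inside one bag — forcing width ≥ 3. Therefore the treewidth is 3.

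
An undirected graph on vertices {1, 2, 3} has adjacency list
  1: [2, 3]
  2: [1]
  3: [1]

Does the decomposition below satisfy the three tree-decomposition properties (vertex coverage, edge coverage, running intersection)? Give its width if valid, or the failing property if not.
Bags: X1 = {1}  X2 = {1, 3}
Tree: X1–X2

A tree decomposition must satisfy three properties: every vertex lies in some bag; for every edge, both endpoints lie together in some bag; and for every vertex, the bags containing it form a connected subtree. Here vertex 2 appears in no bag, so the decomposition is invalid.

No — vertex 2 appears in no bag.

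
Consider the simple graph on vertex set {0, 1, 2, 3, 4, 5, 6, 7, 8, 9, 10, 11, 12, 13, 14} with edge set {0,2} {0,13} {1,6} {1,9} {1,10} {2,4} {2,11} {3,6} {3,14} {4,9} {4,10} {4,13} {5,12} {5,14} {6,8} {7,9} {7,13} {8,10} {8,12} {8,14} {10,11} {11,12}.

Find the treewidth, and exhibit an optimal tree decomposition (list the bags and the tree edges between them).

Treewidth 3.
Bags: B1 = {0, 2, 7, 13}  B2 = {2, 4, 7, 13}  B3 = {2, 4, 7, 9}  B4 = {2, 4, 9, 11}  B5 = {4, 9, 10, 11}  B6 = {1, 9, 10, 11}  B7 = {1, 10, 11, 12}  B8 = {1, 8, 10, 12}  B9 = {1, 6, 8, 12}  B10 = {5, 6, 8, 12}  B11 = {5, 6, 8, 14}  B12 = {3, 5, 6, 14}
Tree: B1–B2, B2–B3, B3–B4, B4–B5, B5–B6, B6–B7, B7–B8, B8–B9, B9–B10, B10–B11, B11–B12

The largest bag has 4 vertices, giving width 3; this decomposition certifies tw(G) ≤ 3. For the lower bound: the 4 vertex sets {0,7,13}, {2}, {4}, {1,9,10,11} are disjoint, each induces a connected subgraph, and every pair is joined by at least one edge of G. Contracting each set to a single vertex therefore yields K_{4} as a minor, and since treewidth is minor-monotone, tw(G) ≥ tw(K_{4}) = 3. Combining the bounds, tw(G) = 3.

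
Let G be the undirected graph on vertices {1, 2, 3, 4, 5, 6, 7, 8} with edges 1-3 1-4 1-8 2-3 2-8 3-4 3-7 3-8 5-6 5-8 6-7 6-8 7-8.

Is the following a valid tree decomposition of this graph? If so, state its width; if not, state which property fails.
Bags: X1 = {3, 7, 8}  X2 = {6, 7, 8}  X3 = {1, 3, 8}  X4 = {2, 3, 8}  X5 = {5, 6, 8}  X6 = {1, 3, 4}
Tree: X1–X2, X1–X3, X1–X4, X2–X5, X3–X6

Checking the three conditions: (i) the bags cover all of {1, 2, 3, 4, 5, 6, 7, 8}; (ii) for each edge, some bag contains both endpoints; (iii) the bags containing any fixed vertex form a subtree. All hold, so the decomposition is valid with width 3 − 1 = 2.

Yes; width 2.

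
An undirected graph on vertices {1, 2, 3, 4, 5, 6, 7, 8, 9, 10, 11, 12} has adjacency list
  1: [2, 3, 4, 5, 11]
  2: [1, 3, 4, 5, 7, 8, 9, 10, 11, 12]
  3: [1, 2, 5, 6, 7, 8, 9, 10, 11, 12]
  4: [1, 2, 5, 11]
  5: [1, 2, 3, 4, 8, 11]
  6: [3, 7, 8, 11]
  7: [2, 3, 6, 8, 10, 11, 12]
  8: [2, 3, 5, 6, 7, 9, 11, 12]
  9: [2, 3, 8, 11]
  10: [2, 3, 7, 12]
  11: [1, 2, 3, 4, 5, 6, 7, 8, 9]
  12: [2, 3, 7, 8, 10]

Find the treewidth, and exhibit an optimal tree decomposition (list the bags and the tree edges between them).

Every bag has size at most 5, so the width is 5 − 1 = 4 and tw(G) ≤ 4. Conversely, {2, 3, 8, 9, 11} is a clique of size 5, and the vertices of any clique must share a bag in every tree decomposition; so some bag has ≥ 5 vertices and tw(G) ≥ 4. Combining the bounds, tw(G) = 4.

Treewidth 4.
One such decomposition:
Bags: B1 = {2, 3, 5, 8, 11}  B2 = {2, 3, 8, 9, 11}  B3 = {1, 2, 3, 5, 11}  B4 = {2, 3, 7, 8, 11}  B5 = {3, 6, 7, 8, 11}  B6 = {1, 2, 4, 5, 11}  B7 = {2, 3, 7, 8, 12}  B8 = {2, 3, 7, 10, 12}
Tree: B1–B2, B1–B3, B1–B4, B4–B5, B3–B6, B4–B7, B7–B8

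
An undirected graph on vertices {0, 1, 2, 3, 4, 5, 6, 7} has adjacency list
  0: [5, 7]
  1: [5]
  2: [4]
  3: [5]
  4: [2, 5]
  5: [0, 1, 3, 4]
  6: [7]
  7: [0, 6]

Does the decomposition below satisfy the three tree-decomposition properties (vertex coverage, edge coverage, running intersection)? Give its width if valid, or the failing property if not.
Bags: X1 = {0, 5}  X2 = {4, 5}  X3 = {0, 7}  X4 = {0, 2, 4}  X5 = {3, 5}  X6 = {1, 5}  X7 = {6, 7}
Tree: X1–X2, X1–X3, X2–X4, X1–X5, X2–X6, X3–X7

A tree decomposition must satisfy three properties: every vertex lies in some bag; for every edge, both endpoints lie together in some bag; and for every vertex, the bags containing it form a connected subtree. Here bags containing vertex 0 are not connected in the tree, so the decomposition is invalid.

No — bags containing vertex 0 are not connected in the tree.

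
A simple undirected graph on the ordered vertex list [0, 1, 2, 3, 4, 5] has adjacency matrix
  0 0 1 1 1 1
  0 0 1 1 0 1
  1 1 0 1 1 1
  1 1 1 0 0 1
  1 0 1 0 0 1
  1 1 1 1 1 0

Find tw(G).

A width-3 tree decomposition is:
Bags: B1 = {0, 2, 3, 5}  B2 = {1, 2, 3, 5}  B3 = {0, 2, 4, 5}
Tree: B1–B2, B1–B3
Every bag has size at most 4, so the width is 4 − 1 = 3 and tw(G) ≤ 3. Conversely, {0, 2, 3, 5} is a clique of size 4, and the vertices of any clique must share a bag in every tree decomposition; so some bag has ≥ 4 vertices and tw(G) ≥ 3. Therefore the treewidth is 3.

3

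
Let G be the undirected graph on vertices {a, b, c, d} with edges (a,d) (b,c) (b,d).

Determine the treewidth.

1

A width-1 tree decomposition is:
Bags: B1 = {a, d}  B2 = {b, d}  B3 = {b, c}
Tree: B1–B2, B2–B3
Every bag has size at most 2, so the width is 2 − 1 = 1 and tw(G) ≤ 1. Any graph with an edge has treewidth ≥ 1, and G has the edge a–d. Hence tw(G) = 1 exactly.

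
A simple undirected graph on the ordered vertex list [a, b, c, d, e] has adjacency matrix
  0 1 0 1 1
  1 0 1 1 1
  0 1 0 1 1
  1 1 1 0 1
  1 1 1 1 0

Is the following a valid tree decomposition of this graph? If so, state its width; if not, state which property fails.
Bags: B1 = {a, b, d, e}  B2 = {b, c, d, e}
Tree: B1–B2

Yes; width 3.

Vertex coverage: the bags together contain {a, b, c, d, e}, the full vertex set. Edge coverage: each edge of G has both endpoints in at least one bag. Running intersection: for every vertex, the bags containing it form a connected subtree. All three properties hold, so this is a valid tree decomposition of width max|bag| − 1 = 3, and hence tw(G) ≤ 3.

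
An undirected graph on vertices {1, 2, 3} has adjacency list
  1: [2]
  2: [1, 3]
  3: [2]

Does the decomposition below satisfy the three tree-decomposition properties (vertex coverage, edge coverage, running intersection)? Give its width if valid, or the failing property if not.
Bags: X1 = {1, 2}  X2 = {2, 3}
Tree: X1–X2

Yes; width 1.

Every vertex of G appears in some bag (union = {1, 2, 3}); every edge is covered by a bag; and for each vertex v the set of bags containing v is connected in the bag tree. The decomposition is therefore valid. The largest bag has 2 vertices, so the width is 1.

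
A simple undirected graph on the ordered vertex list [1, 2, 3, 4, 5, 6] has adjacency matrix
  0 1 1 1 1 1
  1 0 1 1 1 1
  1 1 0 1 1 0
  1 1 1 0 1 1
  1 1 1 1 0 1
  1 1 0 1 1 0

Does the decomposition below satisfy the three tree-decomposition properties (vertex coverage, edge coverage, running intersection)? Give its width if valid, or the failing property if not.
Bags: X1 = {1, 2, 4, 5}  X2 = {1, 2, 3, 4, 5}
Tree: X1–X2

No — vertex 6 appears in no bag.

A tree decomposition must satisfy three properties: every vertex lies in some bag; for every edge, both endpoints lie together in some bag; and for every vertex, the bags containing it form a connected subtree. Here vertex 6 appears in no bag, so the decomposition is invalid.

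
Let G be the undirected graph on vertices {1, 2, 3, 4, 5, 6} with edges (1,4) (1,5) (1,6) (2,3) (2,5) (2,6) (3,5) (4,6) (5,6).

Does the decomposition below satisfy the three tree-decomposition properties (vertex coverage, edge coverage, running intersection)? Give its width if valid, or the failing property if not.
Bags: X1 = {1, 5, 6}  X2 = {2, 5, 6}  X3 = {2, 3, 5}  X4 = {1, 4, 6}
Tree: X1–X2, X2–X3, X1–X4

Vertex coverage: the bags together contain {1, 2, 3, 4, 5, 6}, the full vertex set. Edge coverage: each edge of G has both endpoints in at least one bag. Running intersection: for every vertex, the bags containing it form a connected subtree. All three properties hold, so this is a valid tree decomposition of width max|bag| − 1 = 2, and hence tw(G) ≤ 2.

Yes; width 2.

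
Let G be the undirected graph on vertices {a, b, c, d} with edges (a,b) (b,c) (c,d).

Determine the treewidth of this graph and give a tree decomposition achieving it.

Treewidth 1.
One optimal decomposition is:
Bags: B1 = {c, d}  B2 = {b, c}  B3 = {a, b}
Tree: B1–B2, B2–B3

Each bag holds 2 vertices, so the decomposition has width 1, which upper-bounds the treewidth. Any graph with an edge has treewidth ≥ 1, and G has the edge d–c. Combining the bounds, tw(G) = 1.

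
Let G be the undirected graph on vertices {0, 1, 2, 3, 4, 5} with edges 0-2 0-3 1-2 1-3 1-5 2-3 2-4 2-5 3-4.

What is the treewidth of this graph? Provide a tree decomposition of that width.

Every bag has size at most 3, so the width is 3 − 1 = 2 and tw(G) ≤ 2. Conversely, {0, 2, 3} is a clique of size 3, and the vertices of any clique must share a bag in every tree decomposition; so some bag has ≥ 3 vertices and tw(G) ≥ 2. Therefore the treewidth is 2.

Treewidth 2.
One optimal decomposition is:
Bags: B1 = {1, 2, 3}  B2 = {1, 2, 5}  B3 = {0, 2, 3}  B4 = {2, 3, 4}
Tree: B1–B2, B1–B3, B1–B4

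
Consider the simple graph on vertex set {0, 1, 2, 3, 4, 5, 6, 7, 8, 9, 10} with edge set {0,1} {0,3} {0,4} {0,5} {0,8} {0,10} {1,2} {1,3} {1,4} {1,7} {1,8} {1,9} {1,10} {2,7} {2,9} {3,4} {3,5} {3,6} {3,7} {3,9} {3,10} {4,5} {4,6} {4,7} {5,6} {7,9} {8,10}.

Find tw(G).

A width-3 tree decomposition is:
Bags: B1 = {0, 1, 3, 4}  B2 = {0, 3, 4, 5}  B3 = {1, 3, 4, 7}  B4 = {1, 3, 7, 9}  B5 = {0, 1, 3, 10}  B6 = {1, 2, 7, 9}  B7 = {0, 1, 8, 10}  B8 = {3, 4, 5, 6}
Tree: B1–B2, B1–B3, B3–B4, B1–B5, B4–B6, B5–B7, B2–B8
Every bag has size at most 4, so the width is 4 − 1 = 3 and tw(G) ≤ 3. For the lower bound, the 4 vertices {0, 1, 8, 10} are pairwise adjacent, and any tree decomposition puts a clique entirely inside one bag — forcing width ≥ 3. Therefore the treewidth is 3.

3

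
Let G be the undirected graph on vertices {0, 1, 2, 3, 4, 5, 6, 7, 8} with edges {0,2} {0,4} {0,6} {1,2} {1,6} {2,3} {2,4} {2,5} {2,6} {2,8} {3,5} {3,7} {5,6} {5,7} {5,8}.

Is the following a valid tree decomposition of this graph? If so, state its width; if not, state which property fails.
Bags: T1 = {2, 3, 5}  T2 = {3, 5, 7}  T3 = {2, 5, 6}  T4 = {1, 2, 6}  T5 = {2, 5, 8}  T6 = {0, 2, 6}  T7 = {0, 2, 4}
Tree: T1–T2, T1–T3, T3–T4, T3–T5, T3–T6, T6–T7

Vertex coverage: the bags together contain {0, 1, 2, 3, 4, 5, 6, 7, 8}, the full vertex set. Edge coverage: each edge of G has both endpoints in at least one bag. Running intersection: for every vertex, the bags containing it form a connected subtree. All three properties hold, so this is a valid tree decomposition of width max|bag| − 1 = 2, and hence tw(G) ≤ 2.

Yes; width 2.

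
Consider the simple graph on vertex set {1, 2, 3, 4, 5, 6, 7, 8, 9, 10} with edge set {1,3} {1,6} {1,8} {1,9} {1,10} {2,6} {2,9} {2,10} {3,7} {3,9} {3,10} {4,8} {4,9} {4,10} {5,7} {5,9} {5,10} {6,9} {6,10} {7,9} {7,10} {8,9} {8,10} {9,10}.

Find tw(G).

A width-3 tree decomposition is:
Bags: B1 = {1, 6, 9, 10}  B2 = {1, 8, 9, 10}  B3 = {4, 8, 9, 10}  B4 = {1, 3, 9, 10}  B5 = {3, 7, 9, 10}  B6 = {2, 6, 9, 10}  B7 = {5, 7, 9, 10}
Tree: B1–B2, B2–B3, B2–B4, B4–B5, B1–B6, B5–B7
Every bag has size at most 4, so the width is 4 − 1 = 3 and tw(G) ≤ 3. For the lower bound, the 4 vertices {1, 8, 9, 10} are pairwise adjacent, and any tree decomposition puts a clique entirely inside one bag — forcing width ≥ 3. Combining the bounds, tw(G) = 3.

3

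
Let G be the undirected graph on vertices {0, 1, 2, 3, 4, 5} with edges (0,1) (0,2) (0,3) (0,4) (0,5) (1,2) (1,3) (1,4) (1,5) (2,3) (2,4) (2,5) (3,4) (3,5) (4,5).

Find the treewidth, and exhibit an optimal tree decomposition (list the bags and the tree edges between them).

Treewidth 5.
Bags: B1 = {0, 1, 2, 3, 4, 5}
Tree: (single bag)

A single bag containing all 6 vertices is trivially a valid decomposition of width 5. For the lower bound, the 6 vertices {0, 1, 2, 3, 4, 5} are pairwise adjacent, and any tree decomposition puts a clique entirely inside one bag — forcing width ≥ 5. Hence tw(G) = 5 exactly.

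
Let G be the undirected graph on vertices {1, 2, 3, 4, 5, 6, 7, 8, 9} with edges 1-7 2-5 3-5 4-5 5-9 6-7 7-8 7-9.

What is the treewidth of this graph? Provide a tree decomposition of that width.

Treewidth 1.
One such decomposition:
Bags: B1 = {7, 9}  B2 = {5, 9}  B3 = {4, 5}  B4 = {3, 5}  B5 = {6, 7}  B6 = {2, 5}  B7 = {7, 8}  B8 = {1, 7}
Tree: B1–B2, B2–B3, B2–B4, B1–B5, B3–B6, B1–B7, B5–B8

Each bag holds 2 vertices, so the decomposition has width 1, which upper-bounds the treewidth. Any graph with an edge has treewidth ≥ 1, and G has the edge 9–7. Therefore the treewidth is 1.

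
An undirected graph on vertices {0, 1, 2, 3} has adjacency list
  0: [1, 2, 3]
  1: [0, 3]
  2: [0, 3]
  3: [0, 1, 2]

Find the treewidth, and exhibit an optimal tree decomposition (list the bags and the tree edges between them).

Treewidth 2.
One such decomposition:
Bags: B1 = {0, 1, 3}  B2 = {0, 2, 3}
Tree: B1–B2

Each bag holds 3 vertices, so the decomposition has width 2, which upper-bounds the treewidth. For the lower bound, the 3 vertices {0, 1, 3} are pairwise adjacent, and any tree decomposition puts a clique entirely inside one bag — forcing width ≥ 2. Hence tw(G) = 2 exactly.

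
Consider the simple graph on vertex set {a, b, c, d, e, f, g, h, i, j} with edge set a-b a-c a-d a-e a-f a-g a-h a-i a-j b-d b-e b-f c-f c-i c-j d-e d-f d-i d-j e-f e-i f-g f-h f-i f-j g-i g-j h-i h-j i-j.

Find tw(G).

A width-4 tree decomposition is:
Bags: B1 = {a, f, g, i, j}  B2 = {a, d, f, i, j}  B3 = {a, d, e, f, i}  B4 = {a, f, h, i, j}  B5 = {a, c, f, i, j}  B6 = {a, b, d, e, f}
Tree: B1–B2, B2–B3, B2–B4, B4–B5, B3–B6
Every bag has size at most 5, so the width is 5 − 1 = 4 and tw(G) ≤ 4. For the lower bound, the 5 vertices {a, b, d, e, f} are pairwise adjacent, and any tree decomposition puts a clique entirely inside one bag — forcing width ≥ 4. The upper and lower bounds meet at 4, so that is the treewidth.

4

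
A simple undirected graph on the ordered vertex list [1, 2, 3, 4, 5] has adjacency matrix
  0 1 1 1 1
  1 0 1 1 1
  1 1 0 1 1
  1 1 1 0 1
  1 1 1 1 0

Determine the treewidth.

A width-4 tree decomposition is:
Bags: B1 = {1, 2, 3, 4, 5}
Tree: (single bag)
With just one bag of size 5, the width is 5 − 1 = 4, so tw(G) ≤ 4. For the lower bound, the 5 vertices {1, 2, 3, 4, 5} are pairwise adjacent, and any tree decomposition puts a clique entirely inside one bag — forcing width ≥ 4. Therefore the treewidth is 4.

4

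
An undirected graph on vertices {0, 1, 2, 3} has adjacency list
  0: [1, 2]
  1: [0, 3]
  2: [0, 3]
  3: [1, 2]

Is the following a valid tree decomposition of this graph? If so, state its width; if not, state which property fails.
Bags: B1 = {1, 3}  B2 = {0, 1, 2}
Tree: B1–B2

No — edge (2,3) lies in no bag.

A tree decomposition must satisfy three properties: every vertex lies in some bag; for every edge, both endpoints lie together in some bag; and for every vertex, the bags containing it form a connected subtree. Here edge (2,3) lies in no bag, so the decomposition is invalid.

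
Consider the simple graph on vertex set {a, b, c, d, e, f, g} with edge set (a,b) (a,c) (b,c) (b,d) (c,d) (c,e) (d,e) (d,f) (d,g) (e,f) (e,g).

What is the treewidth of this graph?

2

A width-2 tree decomposition is:
Bags: B1 = {c, d, e}  B2 = {b, c, d}  B3 = {a, b, c}  B4 = {d, e, g}  B5 = {d, e, f}
Tree: B1–B2, B2–B3, B1–B4, B1–B5
The largest bag has 3 vertices, giving width 2; this decomposition certifies tw(G) ≤ 2. On the other hand G contains the 3-clique {d, e, g}. A clique must lie in a single bag of any decomposition, so no decomposition can have width below 2. Hence tw(G) = 2 exactly.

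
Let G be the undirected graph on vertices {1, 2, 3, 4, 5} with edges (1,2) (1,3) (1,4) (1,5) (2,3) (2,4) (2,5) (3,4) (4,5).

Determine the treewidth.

A width-3 tree decomposition is:
Bags: B1 = {1, 2, 4, 5}  B2 = {1, 2, 3, 4}
Tree: B1–B2
Each bag holds 4 vertices, so the decomposition has width 3, which upper-bounds the treewidth. For the lower bound, the 4 vertices {1, 2, 3, 4} are pairwise adjacent, and any tree decomposition puts a clique entirely inside one bag — forcing width ≥ 3. The upper and lower bounds meet at 3, so that is the treewidth.

3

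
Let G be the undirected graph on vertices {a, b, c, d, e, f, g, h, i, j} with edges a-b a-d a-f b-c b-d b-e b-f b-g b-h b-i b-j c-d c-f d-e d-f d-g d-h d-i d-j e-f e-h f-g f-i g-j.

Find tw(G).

3

A width-3 tree decomposition is:
Bags: B1 = {b, d, f, g}  B2 = {a, b, d, f}  B3 = {b, d, e, f}  B4 = {b, c, d, f}  B5 = {b, d, e, h}  B6 = {b, d, f, i}  B7 = {b, d, g, j}
Tree: B1–B2, B1–B3, B3–B4, B3–B5, B1–B6, B1–B7
The largest bag has 4 vertices, giving width 3; this decomposition certifies tw(G) ≤ 3. Conversely, {b, d, g, j} is a clique of size 4, and the vertices of any clique must share a bag in every tree decomposition; so some bag has ≥ 4 vertices and tw(G) ≥ 3. Combining the bounds, tw(G) = 3.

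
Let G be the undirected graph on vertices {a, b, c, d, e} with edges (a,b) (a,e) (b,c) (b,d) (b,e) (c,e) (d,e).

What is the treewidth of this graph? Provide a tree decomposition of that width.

The largest bag has 3 vertices, giving width 2; this decomposition certifies tw(G) ≤ 2. On the other hand G contains the 3-clique {b, d, e}. A clique must lie in a single bag of any decomposition, so no decomposition can have width below 2. Hence tw(G) = 2 exactly.

Treewidth 2.
Bags: B1 = {b, d, e}  B2 = {a, b, e}  B3 = {b, c, e}
Tree: B1–B2, B2–B3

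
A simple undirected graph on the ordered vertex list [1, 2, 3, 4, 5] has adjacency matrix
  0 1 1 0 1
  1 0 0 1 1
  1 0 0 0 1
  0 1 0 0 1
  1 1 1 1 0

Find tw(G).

2

A width-2 tree decomposition is:
Bags: B1 = {2, 4, 5}  B2 = {1, 2, 5}  B3 = {1, 3, 5}
Tree: B1–B2, B2–B3
The largest bag has 3 vertices, giving width 2; this decomposition certifies tw(G) ≤ 2. On the other hand G contains the 3-clique {1, 2, 5}. A clique must lie in a single bag of any decomposition, so no decomposition can have width below 2. Hence tw(G) = 2 exactly.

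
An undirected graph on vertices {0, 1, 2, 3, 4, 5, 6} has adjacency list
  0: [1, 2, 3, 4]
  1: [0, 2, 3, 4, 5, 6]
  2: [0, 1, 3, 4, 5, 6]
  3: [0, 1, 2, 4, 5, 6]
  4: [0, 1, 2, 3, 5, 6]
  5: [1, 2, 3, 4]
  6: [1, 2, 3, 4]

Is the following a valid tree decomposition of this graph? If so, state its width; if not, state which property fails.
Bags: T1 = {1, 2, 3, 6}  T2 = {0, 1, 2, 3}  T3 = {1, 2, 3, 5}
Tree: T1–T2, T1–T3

A tree decomposition must satisfy three properties: every vertex lies in some bag; for every edge, both endpoints lie together in some bag; and for every vertex, the bags containing it form a connected subtree. Here vertex 4 appears in no bag, so the decomposition is invalid.

No — vertex 4 appears in no bag.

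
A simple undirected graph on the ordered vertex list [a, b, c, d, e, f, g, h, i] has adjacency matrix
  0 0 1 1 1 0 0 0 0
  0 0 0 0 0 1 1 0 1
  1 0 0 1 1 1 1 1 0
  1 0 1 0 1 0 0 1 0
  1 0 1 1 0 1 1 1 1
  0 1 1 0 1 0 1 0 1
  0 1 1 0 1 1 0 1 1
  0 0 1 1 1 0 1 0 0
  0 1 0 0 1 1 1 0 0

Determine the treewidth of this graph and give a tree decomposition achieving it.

Each bag holds 4 vertices, so the decomposition has width 3, which upper-bounds the treewidth. For the lower bound, the 4 vertices {c, d, e, h} are pairwise adjacent, and any tree decomposition puts a clique entirely inside one bag — forcing width ≥ 3. The upper and lower bounds meet at 3, so that is the treewidth.

Treewidth 3.
Bags: B1 = {e, f, g, i}  B2 = {c, e, f, g}  B3 = {c, e, g, h}  B4 = {b, f, g, i}  B5 = {c, d, e, h}  B6 = {a, c, d, e}
Tree: B1–B2, B2–B3, B1–B4, B3–B5, B5–B6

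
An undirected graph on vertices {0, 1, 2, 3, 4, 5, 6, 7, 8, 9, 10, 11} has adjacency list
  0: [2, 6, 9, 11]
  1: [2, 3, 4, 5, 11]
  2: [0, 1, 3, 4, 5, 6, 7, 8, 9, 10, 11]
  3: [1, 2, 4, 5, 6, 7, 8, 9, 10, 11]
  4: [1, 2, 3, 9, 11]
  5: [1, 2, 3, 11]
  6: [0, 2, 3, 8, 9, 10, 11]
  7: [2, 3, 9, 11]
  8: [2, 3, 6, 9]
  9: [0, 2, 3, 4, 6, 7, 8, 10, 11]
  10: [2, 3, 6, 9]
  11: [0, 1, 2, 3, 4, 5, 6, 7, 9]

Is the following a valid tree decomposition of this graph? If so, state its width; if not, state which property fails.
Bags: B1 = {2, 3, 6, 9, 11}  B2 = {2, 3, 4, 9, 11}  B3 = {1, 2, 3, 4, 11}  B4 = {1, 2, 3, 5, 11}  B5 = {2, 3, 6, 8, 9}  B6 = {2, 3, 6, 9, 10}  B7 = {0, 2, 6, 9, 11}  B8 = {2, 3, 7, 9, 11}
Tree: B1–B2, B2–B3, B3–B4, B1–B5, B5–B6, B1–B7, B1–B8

Checking the three conditions: (i) the bags cover all of {0, 1, 2, 3, 4, 5, 6, 7, 8, 9, 10, 11}; (ii) for each edge, some bag contains both endpoints; (iii) the bags containing any fixed vertex form a subtree. All hold, so the decomposition is valid with width 5 − 1 = 4.

Yes; width 4.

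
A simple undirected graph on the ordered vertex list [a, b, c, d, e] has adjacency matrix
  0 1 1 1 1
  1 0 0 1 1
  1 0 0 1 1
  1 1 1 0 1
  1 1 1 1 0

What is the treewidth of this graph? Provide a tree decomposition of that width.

Treewidth 3.
One optimal decomposition is:
Bags: B1 = {a, b, d, e}  B2 = {a, c, d, e}
Tree: B1–B2

Each bag holds 4 vertices, so the decomposition has width 3, which upper-bounds the treewidth. Conversely, {a, c, d, e} is a clique of size 4, and the vertices of any clique must share a bag in every tree decomposition; so some bag has ≥ 4 vertices and tw(G) ≥ 3. Therefore the treewidth is 3.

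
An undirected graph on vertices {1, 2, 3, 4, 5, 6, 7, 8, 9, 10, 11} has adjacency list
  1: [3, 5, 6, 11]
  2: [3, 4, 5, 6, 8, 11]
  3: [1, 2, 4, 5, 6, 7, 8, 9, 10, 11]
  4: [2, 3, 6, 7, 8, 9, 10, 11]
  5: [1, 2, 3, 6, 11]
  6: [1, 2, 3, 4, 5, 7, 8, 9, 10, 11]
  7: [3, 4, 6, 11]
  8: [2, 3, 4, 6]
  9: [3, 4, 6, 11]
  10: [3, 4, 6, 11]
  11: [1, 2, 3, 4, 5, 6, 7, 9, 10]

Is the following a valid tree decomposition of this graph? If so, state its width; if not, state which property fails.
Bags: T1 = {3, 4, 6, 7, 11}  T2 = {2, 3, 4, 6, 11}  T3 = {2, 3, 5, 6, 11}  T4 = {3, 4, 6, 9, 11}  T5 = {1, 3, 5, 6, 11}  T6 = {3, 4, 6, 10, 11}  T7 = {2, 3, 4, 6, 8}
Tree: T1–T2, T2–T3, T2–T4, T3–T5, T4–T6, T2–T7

Checking the three conditions: (i) the bags cover all of {1, 2, 3, 4, 5, 6, 7, 8, 9, 10, 11}; (ii) for each edge, some bag contains both endpoints; (iii) the bags containing any fixed vertex form a subtree. All hold, so the decomposition is valid with width 5 − 1 = 4.

Yes; width 4.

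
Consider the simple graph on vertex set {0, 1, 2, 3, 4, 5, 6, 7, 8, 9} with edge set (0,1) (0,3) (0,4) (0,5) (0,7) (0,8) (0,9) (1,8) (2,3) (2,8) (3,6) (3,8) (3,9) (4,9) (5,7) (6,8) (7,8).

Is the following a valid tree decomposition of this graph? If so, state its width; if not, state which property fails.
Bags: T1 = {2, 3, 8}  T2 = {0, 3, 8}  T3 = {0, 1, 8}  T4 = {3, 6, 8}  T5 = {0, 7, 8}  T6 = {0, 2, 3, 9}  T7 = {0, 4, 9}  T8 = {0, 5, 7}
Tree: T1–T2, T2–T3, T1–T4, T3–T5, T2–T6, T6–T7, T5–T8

No — bags containing vertex 2 are not connected in the tree.

A tree decomposition must satisfy three properties: every vertex lies in some bag; for every edge, both endpoints lie together in some bag; and for every vertex, the bags containing it form a connected subtree. Here bags containing vertex 2 are not connected in the tree, so the decomposition is invalid.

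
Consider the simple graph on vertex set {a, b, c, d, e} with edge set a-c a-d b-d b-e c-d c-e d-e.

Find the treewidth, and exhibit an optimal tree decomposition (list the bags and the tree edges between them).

Treewidth 2.
One such decomposition:
Bags: B1 = {a, c, d}  B2 = {c, d, e}  B3 = {b, d, e}
Tree: B1–B2, B2–B3

Every bag has size at most 3, so the width is 3 − 1 = 2 and tw(G) ≤ 2. On the other hand G contains the 3-clique {c, d, e}. A clique must lie in a single bag of any decomposition, so no decomposition can have width below 2. The upper and lower bounds meet at 2, so that is the treewidth.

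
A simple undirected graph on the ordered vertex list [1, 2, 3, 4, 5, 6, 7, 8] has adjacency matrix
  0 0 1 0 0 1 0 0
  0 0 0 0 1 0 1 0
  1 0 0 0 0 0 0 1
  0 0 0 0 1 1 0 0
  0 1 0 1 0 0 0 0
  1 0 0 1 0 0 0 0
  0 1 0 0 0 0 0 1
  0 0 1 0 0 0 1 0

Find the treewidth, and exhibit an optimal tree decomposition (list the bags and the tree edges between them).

Each bag holds 3 vertices, so the decomposition has width 2, which upper-bounds the treewidth. For the lower bound, G contains the cycle 8–3–1–6–4–5–2–7–8, so G is not a forest; only forests have treewidth ≤ 1, hence tw(G) ≥ 2. The upper and lower bounds meet at 2, so that is the treewidth.

Treewidth 2.
Bags: B1 = {1, 3, 8}  B2 = {1, 6, 8}  B3 = {4, 6, 8}  B4 = {4, 5, 8}  B5 = {2, 5, 8}  B6 = {2, 7, 8}
Tree: B1–B2, B2–B3, B3–B4, B4–B5, B5–B6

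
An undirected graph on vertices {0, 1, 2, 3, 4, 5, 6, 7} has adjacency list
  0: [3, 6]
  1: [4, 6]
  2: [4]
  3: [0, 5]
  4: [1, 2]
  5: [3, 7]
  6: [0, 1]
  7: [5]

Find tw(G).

A width-1 tree decomposition is:
Bags: B1 = {2, 4}  B2 = {1, 4}  B3 = {1, 6}  B4 = {0, 6}  B5 = {0, 3}  B6 = {3, 5}  B7 = {5, 7}
Tree: B1–B2, B2–B3, B3–B4, B4–B5, B5–B6, B6–B7
The largest bag has 2 vertices, giving width 1; this decomposition certifies tw(G) ≤ 1. Since G has at least one edge (e.g. 2–4), it is not an edgeless graph, so tw(G) ≥ 1. Therefore the treewidth is 1.

1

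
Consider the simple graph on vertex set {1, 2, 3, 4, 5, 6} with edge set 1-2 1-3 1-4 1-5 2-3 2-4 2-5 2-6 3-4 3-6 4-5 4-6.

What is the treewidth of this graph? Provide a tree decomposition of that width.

Each bag holds 4 vertices, so the decomposition has width 3, which upper-bounds the treewidth. Conversely, {1, 2, 3, 4} is a clique of size 4, and the vertices of any clique must share a bag in every tree decomposition; so some bag has ≥ 4 vertices and tw(G) ≥ 3. The upper and lower bounds meet at 3, so that is the treewidth.

Treewidth 3.
One such decomposition:
Bags: B1 = {1, 2, 4, 5}  B2 = {1, 2, 3, 4}  B3 = {2, 3, 4, 6}
Tree: B1–B2, B2–B3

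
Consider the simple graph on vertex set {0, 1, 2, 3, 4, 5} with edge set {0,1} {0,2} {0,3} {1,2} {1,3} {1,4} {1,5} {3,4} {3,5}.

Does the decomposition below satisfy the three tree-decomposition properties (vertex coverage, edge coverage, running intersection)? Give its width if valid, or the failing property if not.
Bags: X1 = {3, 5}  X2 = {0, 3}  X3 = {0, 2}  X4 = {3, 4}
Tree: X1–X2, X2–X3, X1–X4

A tree decomposition must satisfy three properties: every vertex lies in some bag; for every edge, both endpoints lie together in some bag; and for every vertex, the bags containing it form a connected subtree. Here vertex 1 appears in no bag, so the decomposition is invalid.

No — vertex 1 appears in no bag.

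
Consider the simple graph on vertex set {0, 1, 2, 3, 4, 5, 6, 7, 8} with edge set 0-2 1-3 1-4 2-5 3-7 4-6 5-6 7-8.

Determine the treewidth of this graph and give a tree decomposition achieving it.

The largest bag has 2 vertices, giving width 1; this decomposition certifies tw(G) ≤ 1. Any graph with an edge has treewidth ≥ 1, and G has the edge 0–2. Hence tw(G) = 1 exactly.

Treewidth 1.
One such decomposition:
Bags: B1 = {0, 2}  B2 = {2, 5}  B3 = {5, 6}  B4 = {4, 6}  B5 = {1, 4}  B6 = {1, 3}  B7 = {3, 7}  B8 = {7, 8}
Tree: B1–B2, B2–B3, B3–B4, B4–B5, B5–B6, B6–B7, B7–B8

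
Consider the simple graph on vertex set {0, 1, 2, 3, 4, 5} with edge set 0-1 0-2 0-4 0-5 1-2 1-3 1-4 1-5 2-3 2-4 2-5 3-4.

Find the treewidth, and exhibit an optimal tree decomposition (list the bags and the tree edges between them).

Each bag holds 4 vertices, so the decomposition has width 3, which upper-bounds the treewidth. For the lower bound, the 4 vertices {0, 1, 2, 4} are pairwise adjacent, and any tree decomposition puts a clique entirely inside one bag — forcing width ≥ 3. The upper and lower bounds meet at 3, so that is the treewidth.

Treewidth 3.
Bags: B1 = {0, 1, 2, 4}  B2 = {1, 2, 3, 4}  B3 = {0, 1, 2, 5}
Tree: B1–B2, B1–B3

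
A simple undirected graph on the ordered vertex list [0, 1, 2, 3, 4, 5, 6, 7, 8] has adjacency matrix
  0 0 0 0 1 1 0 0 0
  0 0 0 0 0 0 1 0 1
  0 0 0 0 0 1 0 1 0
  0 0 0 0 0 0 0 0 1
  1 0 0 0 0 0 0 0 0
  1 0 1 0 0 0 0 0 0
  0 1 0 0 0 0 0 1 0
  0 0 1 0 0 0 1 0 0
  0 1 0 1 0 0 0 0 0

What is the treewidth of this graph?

A width-1 tree decomposition is:
Bags: B1 = {0, 4}  B2 = {0, 5}  B3 = {2, 5}  B4 = {2, 7}  B5 = {6, 7}  B6 = {1, 6}  B7 = {1, 8}  B8 = {3, 8}
Tree: B1–B2, B2–B3, B3–B4, B4–B5, B5–B6, B6–B7, B7–B8
The largest bag has 2 vertices, giving width 1; this decomposition certifies tw(G) ≤ 1. Since G has at least one edge (e.g. 4–0), it is not an edgeless graph, so tw(G) ≥ 1. Hence tw(G) = 1 exactly.

1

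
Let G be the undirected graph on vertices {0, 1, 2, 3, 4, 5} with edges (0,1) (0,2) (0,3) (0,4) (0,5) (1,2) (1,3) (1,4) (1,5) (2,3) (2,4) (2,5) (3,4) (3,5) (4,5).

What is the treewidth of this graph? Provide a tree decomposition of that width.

Treewidth 5.
Bags: B1 = {0, 1, 2, 3, 4, 5}
Tree: (single bag)

With just one bag of size 6, the width is 6 − 1 = 5, so tw(G) ≤ 5. Conversely, {0, 1, 2, 3, 4, 5} is a clique of size 6, and the vertices of any clique must share a bag in every tree decomposition; so some bag has ≥ 6 vertices and tw(G) ≥ 5. Combining the bounds, tw(G) = 5.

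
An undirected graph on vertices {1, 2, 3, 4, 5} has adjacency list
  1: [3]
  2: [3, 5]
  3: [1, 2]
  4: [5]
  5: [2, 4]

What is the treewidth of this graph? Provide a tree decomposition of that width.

The largest bag has 2 vertices, giving width 1; this decomposition certifies tw(G) ≤ 1. Any graph with an edge has treewidth ≥ 1, and G has the edge 4–5. Hence tw(G) = 1 exactly.

Treewidth 1.
Bags: B1 = {4, 5}  B2 = {2, 5}  B3 = {2, 3}  B4 = {1, 3}
Tree: B1–B2, B2–B3, B3–B4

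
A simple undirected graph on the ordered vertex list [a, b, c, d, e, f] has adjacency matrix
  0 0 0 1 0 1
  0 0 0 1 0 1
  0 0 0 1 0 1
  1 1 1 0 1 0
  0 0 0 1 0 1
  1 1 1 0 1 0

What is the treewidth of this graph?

A width-2 tree decomposition is:
Bags: B1 = {a, d, f}  B2 = {b, d, f}  B3 = {d, e, f}  B4 = {c, d, f}
Tree: B1–B2, B2–B3, B3–B4
Every bag has size at most 3, so the width is 3 − 1 = 2 and tw(G) ≤ 2. For the lower bound, G contains the cycle f–a–d–b–f, so G is not a forest; only forests have treewidth ≤ 1, hence tw(G) ≥ 2. Therefore the treewidth is 2.

2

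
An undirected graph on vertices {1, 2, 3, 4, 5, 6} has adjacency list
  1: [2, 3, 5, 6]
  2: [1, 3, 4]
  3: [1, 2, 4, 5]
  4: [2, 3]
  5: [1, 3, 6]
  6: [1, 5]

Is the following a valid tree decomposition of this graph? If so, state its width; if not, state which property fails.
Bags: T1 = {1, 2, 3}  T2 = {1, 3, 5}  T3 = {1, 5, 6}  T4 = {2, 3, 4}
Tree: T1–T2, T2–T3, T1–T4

Yes; width 2.

Every vertex of G appears in some bag (union = {1, 2, 3, 4, 5, 6}); every edge is covered by a bag; and for each vertex v the set of bags containing v is connected in the bag tree. The decomposition is therefore valid. The largest bag has 3 vertices, so the width is 2.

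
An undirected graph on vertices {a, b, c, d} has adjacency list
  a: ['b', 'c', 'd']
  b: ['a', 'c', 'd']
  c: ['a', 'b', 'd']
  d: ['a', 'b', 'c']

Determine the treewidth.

A width-3 tree decomposition is:
Bags: B1 = {a, b, c, d}
Tree: (single bag)
A single bag containing all 4 vertices is trivially a valid decomposition of width 3. Conversely, {a, b, c, d} is a clique of size 4, and the vertices of any clique must share a bag in every tree decomposition; so some bag has ≥ 4 vertices and tw(G) ≥ 3. Therefore the treewidth is 3.

3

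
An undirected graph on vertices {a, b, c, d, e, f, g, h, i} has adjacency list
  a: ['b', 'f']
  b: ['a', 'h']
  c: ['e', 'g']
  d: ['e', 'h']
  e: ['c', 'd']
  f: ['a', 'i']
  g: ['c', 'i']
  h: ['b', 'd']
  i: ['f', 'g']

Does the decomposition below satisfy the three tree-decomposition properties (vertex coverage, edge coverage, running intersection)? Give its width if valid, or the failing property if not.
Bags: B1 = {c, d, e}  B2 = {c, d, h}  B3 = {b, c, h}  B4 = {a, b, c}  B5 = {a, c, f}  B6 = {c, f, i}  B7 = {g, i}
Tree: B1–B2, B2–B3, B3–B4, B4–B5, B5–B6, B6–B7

A tree decomposition must satisfy three properties: every vertex lies in some bag; for every edge, both endpoints lie together in some bag; and for every vertex, the bags containing it form a connected subtree. Here edge (c,g) lies in no bag, so the decomposition is invalid.

No — edge (c,g) lies in no bag.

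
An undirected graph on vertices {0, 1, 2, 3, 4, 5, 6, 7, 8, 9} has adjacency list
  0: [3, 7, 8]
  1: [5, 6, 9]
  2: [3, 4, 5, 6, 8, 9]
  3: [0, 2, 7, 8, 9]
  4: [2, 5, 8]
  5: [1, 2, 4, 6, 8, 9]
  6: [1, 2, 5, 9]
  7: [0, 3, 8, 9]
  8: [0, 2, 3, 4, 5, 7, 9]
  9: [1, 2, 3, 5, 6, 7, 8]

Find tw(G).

3

A width-3 tree decomposition is:
Bags: B1 = {3, 7, 8, 9}  B2 = {2, 3, 8, 9}  B3 = {2, 5, 8, 9}  B4 = {2, 5, 6, 9}  B5 = {2, 4, 5, 8}  B6 = {1, 5, 6, 9}  B7 = {0, 3, 7, 8}
Tree: B1–B2, B2–B3, B3–B4, B3–B5, B4–B6, B1–B7
The largest bag has 4 vertices, giving width 3; this decomposition certifies tw(G) ≤ 3. For the lower bound, the 4 vertices {0, 3, 7, 8} are pairwise adjacent, and any tree decomposition puts a clique entirely inside one bag — forcing width ≥ 3. Therefore the treewidth is 3.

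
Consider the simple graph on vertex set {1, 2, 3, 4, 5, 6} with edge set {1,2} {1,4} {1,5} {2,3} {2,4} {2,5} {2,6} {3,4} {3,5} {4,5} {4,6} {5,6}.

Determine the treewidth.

3

A width-3 tree decomposition is:
Bags: B1 = {2, 3, 4, 5}  B2 = {1, 2, 4, 5}  B3 = {2, 4, 5, 6}
Tree: B1–B2, B2–B3
Each bag holds 4 vertices, so the decomposition has width 3, which upper-bounds the treewidth. On the other hand G contains the 4-clique {1, 2, 4, 5}. A clique must lie in a single bag of any decomposition, so no decomposition can have width below 3. Combining the bounds, tw(G) = 3.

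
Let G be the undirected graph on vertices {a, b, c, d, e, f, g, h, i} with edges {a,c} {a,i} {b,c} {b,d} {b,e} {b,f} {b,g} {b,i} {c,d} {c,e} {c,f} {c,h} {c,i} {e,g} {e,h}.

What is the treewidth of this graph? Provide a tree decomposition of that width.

The largest bag has 3 vertices, giving width 2; this decomposition certifies tw(G) ≤ 2. On the other hand G contains the 3-clique {b, e, g}. A clique must lie in a single bag of any decomposition, so no decomposition can have width below 2. Therefore the treewidth is 2.

Treewidth 2.
One optimal decomposition is:
Bags: B1 = {b, c, e}  B2 = {b, c, f}  B3 = {b, c, i}  B4 = {c, e, h}  B5 = {b, c, d}  B6 = {b, e, g}  B7 = {a, c, i}
Tree: B1–B2, B1–B3, B1–B4, B3–B5, B1–B6, B3–B7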